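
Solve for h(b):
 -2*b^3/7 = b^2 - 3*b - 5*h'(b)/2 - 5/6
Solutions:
 h(b) = C1 + b^4/35 + 2*b^3/15 - 3*b^2/5 - b/3


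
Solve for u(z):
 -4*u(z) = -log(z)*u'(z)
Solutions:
 u(z) = C1*exp(4*li(z))


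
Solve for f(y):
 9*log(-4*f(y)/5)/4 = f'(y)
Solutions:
 -4*Integral(1/(log(-_y) - log(5) + 2*log(2)), (_y, f(y)))/9 = C1 - y


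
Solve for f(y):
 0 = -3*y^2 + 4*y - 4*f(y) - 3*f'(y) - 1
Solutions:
 f(y) = C1*exp(-4*y/3) - 3*y^2/4 + 17*y/8 - 59/32


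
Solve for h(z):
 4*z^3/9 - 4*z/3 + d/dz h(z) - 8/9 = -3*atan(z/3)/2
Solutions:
 h(z) = C1 - z^4/9 + 2*z^2/3 - 3*z*atan(z/3)/2 + 8*z/9 + 9*log(z^2 + 9)/4


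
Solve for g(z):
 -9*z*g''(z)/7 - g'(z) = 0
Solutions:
 g(z) = C1 + C2*z^(2/9)


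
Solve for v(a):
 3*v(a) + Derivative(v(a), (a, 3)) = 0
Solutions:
 v(a) = C3*exp(-3^(1/3)*a) + (C1*sin(3^(5/6)*a/2) + C2*cos(3^(5/6)*a/2))*exp(3^(1/3)*a/2)


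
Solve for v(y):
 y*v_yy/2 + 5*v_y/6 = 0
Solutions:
 v(y) = C1 + C2/y^(2/3)


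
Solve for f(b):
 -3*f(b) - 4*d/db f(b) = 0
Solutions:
 f(b) = C1*exp(-3*b/4)


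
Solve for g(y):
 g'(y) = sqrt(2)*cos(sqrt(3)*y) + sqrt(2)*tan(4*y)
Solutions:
 g(y) = C1 - sqrt(2)*log(cos(4*y))/4 + sqrt(6)*sin(sqrt(3)*y)/3


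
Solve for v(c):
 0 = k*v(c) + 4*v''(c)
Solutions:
 v(c) = C1*exp(-c*sqrt(-k)/2) + C2*exp(c*sqrt(-k)/2)


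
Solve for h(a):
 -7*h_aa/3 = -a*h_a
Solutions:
 h(a) = C1 + C2*erfi(sqrt(42)*a/14)


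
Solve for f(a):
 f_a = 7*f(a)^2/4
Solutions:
 f(a) = -4/(C1 + 7*a)


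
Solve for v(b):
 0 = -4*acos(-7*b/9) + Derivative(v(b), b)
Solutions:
 v(b) = C1 + 4*b*acos(-7*b/9) + 4*sqrt(81 - 49*b^2)/7


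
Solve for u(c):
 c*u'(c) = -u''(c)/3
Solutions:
 u(c) = C1 + C2*erf(sqrt(6)*c/2)


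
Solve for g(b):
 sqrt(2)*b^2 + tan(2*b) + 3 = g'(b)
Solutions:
 g(b) = C1 + sqrt(2)*b^3/3 + 3*b - log(cos(2*b))/2


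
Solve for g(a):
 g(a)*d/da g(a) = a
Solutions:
 g(a) = -sqrt(C1 + a^2)
 g(a) = sqrt(C1 + a^2)


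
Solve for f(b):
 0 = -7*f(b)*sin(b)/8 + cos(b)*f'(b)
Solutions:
 f(b) = C1/cos(b)^(7/8)


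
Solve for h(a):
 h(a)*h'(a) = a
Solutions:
 h(a) = -sqrt(C1 + a^2)
 h(a) = sqrt(C1 + a^2)


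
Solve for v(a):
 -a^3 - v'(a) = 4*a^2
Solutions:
 v(a) = C1 - a^4/4 - 4*a^3/3


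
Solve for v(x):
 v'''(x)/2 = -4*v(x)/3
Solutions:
 v(x) = C3*exp(-2*3^(2/3)*x/3) + (C1*sin(3^(1/6)*x) + C2*cos(3^(1/6)*x))*exp(3^(2/3)*x/3)


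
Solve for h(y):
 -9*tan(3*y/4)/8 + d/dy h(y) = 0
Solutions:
 h(y) = C1 - 3*log(cos(3*y/4))/2


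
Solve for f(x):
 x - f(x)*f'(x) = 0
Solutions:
 f(x) = -sqrt(C1 + x^2)
 f(x) = sqrt(C1 + x^2)


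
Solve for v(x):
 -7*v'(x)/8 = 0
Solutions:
 v(x) = C1


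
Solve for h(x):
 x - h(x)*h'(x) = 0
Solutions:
 h(x) = -sqrt(C1 + x^2)
 h(x) = sqrt(C1 + x^2)


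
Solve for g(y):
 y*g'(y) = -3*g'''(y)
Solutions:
 g(y) = C1 + Integral(C2*airyai(-3^(2/3)*y/3) + C3*airybi(-3^(2/3)*y/3), y)


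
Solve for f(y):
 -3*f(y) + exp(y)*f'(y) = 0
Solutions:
 f(y) = C1*exp(-3*exp(-y))


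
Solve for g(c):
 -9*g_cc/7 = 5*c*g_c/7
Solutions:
 g(c) = C1 + C2*erf(sqrt(10)*c/6)


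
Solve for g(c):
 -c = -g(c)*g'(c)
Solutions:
 g(c) = -sqrt(C1 + c^2)
 g(c) = sqrt(C1 + c^2)


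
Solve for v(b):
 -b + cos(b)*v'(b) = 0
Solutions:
 v(b) = C1 + Integral(b/cos(b), b)


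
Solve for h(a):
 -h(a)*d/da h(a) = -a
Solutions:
 h(a) = -sqrt(C1 + a^2)
 h(a) = sqrt(C1 + a^2)


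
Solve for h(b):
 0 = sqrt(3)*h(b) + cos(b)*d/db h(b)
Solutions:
 h(b) = C1*(sin(b) - 1)^(sqrt(3)/2)/(sin(b) + 1)^(sqrt(3)/2)


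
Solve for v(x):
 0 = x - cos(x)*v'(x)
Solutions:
 v(x) = C1 + Integral(x/cos(x), x)


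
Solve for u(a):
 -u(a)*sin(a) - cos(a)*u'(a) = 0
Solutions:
 u(a) = C1*cos(a)


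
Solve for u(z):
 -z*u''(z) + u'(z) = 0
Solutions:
 u(z) = C1 + C2*z^2


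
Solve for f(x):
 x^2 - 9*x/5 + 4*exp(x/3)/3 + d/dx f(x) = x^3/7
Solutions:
 f(x) = C1 + x^4/28 - x^3/3 + 9*x^2/10 - 4*exp(x/3)


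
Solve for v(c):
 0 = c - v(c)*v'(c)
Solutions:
 v(c) = -sqrt(C1 + c^2)
 v(c) = sqrt(C1 + c^2)


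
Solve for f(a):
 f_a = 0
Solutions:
 f(a) = C1


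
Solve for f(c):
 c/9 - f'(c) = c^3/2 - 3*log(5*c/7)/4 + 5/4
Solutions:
 f(c) = C1 - c^4/8 + c^2/18 + 3*c*log(c)/4 - 2*c - 3*c*log(7)/4 + 3*c*log(5)/4


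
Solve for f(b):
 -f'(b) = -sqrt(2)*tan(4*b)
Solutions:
 f(b) = C1 - sqrt(2)*log(cos(4*b))/4


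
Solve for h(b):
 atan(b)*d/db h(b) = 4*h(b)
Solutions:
 h(b) = C1*exp(4*Integral(1/atan(b), b))


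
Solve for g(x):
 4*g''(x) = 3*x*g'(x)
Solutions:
 g(x) = C1 + C2*erfi(sqrt(6)*x/4)


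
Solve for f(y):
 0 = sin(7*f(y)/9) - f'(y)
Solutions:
 -y + 9*log(cos(7*f(y)/9) - 1)/14 - 9*log(cos(7*f(y)/9) + 1)/14 = C1


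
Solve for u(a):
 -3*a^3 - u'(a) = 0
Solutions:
 u(a) = C1 - 3*a^4/4


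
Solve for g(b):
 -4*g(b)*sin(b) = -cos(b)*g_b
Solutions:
 g(b) = C1/cos(b)^4


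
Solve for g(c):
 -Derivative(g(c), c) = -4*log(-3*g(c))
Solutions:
 -Integral(1/(log(-_y) + log(3)), (_y, g(c)))/4 = C1 - c


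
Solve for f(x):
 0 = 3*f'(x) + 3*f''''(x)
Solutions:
 f(x) = C1 + C4*exp(-x) + (C2*sin(sqrt(3)*x/2) + C3*cos(sqrt(3)*x/2))*exp(x/2)


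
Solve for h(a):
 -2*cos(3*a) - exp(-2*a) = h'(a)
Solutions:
 h(a) = C1 - 2*sin(3*a)/3 + exp(-2*a)/2


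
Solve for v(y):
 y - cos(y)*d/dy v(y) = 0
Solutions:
 v(y) = C1 + Integral(y/cos(y), y)


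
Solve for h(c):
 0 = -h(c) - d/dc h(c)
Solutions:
 h(c) = C1*exp(-c)


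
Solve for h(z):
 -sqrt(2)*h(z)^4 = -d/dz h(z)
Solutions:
 h(z) = (-1/(C1 + 3*sqrt(2)*z))^(1/3)
 h(z) = (-1/(C1 + sqrt(2)*z))^(1/3)*(-3^(2/3) - 3*3^(1/6)*I)/6
 h(z) = (-1/(C1 + sqrt(2)*z))^(1/3)*(-3^(2/3) + 3*3^(1/6)*I)/6


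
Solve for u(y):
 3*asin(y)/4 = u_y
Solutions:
 u(y) = C1 + 3*y*asin(y)/4 + 3*sqrt(1 - y^2)/4


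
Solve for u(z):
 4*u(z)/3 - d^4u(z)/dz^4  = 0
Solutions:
 u(z) = C1*exp(-sqrt(2)*3^(3/4)*z/3) + C2*exp(sqrt(2)*3^(3/4)*z/3) + C3*sin(sqrt(2)*3^(3/4)*z/3) + C4*cos(sqrt(2)*3^(3/4)*z/3)


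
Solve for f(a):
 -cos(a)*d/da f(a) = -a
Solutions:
 f(a) = C1 + Integral(a/cos(a), a)


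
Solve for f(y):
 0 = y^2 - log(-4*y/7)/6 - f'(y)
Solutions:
 f(y) = C1 + y^3/3 - y*log(-y)/6 + y*(-2*log(2) + 1 + log(7))/6


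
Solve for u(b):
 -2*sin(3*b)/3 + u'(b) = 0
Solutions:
 u(b) = C1 - 2*cos(3*b)/9


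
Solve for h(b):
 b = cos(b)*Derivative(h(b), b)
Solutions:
 h(b) = C1 + Integral(b/cos(b), b)


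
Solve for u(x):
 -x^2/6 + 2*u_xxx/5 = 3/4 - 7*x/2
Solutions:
 u(x) = C1 + C2*x + C3*x^2 + x^5/144 - 35*x^4/96 + 5*x^3/16


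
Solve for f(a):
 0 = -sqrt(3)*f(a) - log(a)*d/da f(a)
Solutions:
 f(a) = C1*exp(-sqrt(3)*li(a))


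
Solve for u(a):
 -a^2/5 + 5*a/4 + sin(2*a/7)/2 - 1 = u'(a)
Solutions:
 u(a) = C1 - a^3/15 + 5*a^2/8 - a - 7*cos(2*a/7)/4


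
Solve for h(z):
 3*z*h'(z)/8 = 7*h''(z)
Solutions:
 h(z) = C1 + C2*erfi(sqrt(21)*z/28)


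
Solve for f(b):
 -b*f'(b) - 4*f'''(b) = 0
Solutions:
 f(b) = C1 + Integral(C2*airyai(-2^(1/3)*b/2) + C3*airybi(-2^(1/3)*b/2), b)


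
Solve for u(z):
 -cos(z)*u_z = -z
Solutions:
 u(z) = C1 + Integral(z/cos(z), z)


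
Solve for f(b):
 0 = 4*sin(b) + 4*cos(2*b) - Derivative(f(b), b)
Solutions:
 f(b) = C1 + 2*sin(2*b) - 4*cos(b)


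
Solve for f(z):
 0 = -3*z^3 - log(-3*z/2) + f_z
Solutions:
 f(z) = C1 + 3*z^4/4 + z*log(-z) + z*(-1 - log(2) + log(3))


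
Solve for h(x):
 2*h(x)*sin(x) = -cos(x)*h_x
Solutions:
 h(x) = C1*cos(x)^2


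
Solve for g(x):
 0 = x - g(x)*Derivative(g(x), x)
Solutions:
 g(x) = -sqrt(C1 + x^2)
 g(x) = sqrt(C1 + x^2)


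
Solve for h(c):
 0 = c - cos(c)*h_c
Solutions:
 h(c) = C1 + Integral(c/cos(c), c)


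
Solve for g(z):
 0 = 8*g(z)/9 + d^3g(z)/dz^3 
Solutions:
 g(z) = C3*exp(-2*3^(1/3)*z/3) + (C1*sin(3^(5/6)*z/3) + C2*cos(3^(5/6)*z/3))*exp(3^(1/3)*z/3)


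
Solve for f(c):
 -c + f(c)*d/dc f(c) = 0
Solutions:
 f(c) = -sqrt(C1 + c^2)
 f(c) = sqrt(C1 + c^2)


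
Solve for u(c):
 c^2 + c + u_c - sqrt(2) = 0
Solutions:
 u(c) = C1 - c^3/3 - c^2/2 + sqrt(2)*c


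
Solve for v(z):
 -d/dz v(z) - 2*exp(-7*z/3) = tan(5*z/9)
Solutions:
 v(z) = C1 - 9*log(tan(5*z/9)^2 + 1)/10 + 6*exp(-7*z/3)/7


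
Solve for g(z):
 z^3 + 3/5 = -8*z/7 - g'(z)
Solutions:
 g(z) = C1 - z^4/4 - 4*z^2/7 - 3*z/5


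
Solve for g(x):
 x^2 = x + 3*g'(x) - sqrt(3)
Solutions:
 g(x) = C1 + x^3/9 - x^2/6 + sqrt(3)*x/3


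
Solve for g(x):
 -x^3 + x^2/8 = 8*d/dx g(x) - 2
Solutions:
 g(x) = C1 - x^4/32 + x^3/192 + x/4


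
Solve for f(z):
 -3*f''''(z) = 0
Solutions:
 f(z) = C1 + C2*z + C3*z^2 + C4*z^3


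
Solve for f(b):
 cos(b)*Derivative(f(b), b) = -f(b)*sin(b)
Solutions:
 f(b) = C1*cos(b)


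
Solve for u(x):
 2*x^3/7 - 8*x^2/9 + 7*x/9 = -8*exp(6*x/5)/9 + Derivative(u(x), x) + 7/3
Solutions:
 u(x) = C1 + x^4/14 - 8*x^3/27 + 7*x^2/18 - 7*x/3 + 20*exp(6*x/5)/27


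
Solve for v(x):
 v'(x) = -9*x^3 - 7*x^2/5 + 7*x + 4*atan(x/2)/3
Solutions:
 v(x) = C1 - 9*x^4/4 - 7*x^3/15 + 7*x^2/2 + 4*x*atan(x/2)/3 - 4*log(x^2 + 4)/3


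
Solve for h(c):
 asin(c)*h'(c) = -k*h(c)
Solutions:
 h(c) = C1*exp(-k*Integral(1/asin(c), c))


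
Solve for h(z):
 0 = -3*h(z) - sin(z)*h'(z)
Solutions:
 h(z) = C1*(cos(z) + 1)^(3/2)/(cos(z) - 1)^(3/2)


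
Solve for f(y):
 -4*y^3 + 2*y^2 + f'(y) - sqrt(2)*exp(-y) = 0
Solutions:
 f(y) = C1 + y^4 - 2*y^3/3 - sqrt(2)*exp(-y)


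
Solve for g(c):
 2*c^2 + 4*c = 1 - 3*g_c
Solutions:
 g(c) = C1 - 2*c^3/9 - 2*c^2/3 + c/3


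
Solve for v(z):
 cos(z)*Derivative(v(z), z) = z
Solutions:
 v(z) = C1 + Integral(z/cos(z), z)


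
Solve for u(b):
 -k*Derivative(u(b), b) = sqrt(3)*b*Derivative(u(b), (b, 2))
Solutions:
 u(b) = C1 + b^(-sqrt(3)*re(k)/3 + 1)*(C2*sin(sqrt(3)*log(b)*Abs(im(k))/3) + C3*cos(sqrt(3)*log(b)*im(k)/3))


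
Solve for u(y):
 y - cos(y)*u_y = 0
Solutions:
 u(y) = C1 + Integral(y/cos(y), y)


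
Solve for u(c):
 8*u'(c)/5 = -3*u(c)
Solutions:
 u(c) = C1*exp(-15*c/8)


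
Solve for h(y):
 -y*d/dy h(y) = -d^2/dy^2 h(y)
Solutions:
 h(y) = C1 + C2*erfi(sqrt(2)*y/2)


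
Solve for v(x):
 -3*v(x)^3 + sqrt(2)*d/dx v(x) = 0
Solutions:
 v(x) = -sqrt(-1/(C1 + 3*sqrt(2)*x))
 v(x) = sqrt(-1/(C1 + 3*sqrt(2)*x))


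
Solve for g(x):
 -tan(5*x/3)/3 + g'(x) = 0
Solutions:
 g(x) = C1 - log(cos(5*x/3))/5


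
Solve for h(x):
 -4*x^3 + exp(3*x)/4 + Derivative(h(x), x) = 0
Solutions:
 h(x) = C1 + x^4 - exp(3*x)/12


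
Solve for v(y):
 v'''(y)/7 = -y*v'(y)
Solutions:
 v(y) = C1 + Integral(C2*airyai(-7^(1/3)*y) + C3*airybi(-7^(1/3)*y), y)


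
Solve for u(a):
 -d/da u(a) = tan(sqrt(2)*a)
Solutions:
 u(a) = C1 + sqrt(2)*log(cos(sqrt(2)*a))/2


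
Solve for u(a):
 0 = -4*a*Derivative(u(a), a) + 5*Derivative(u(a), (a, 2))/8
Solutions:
 u(a) = C1 + C2*erfi(4*sqrt(5)*a/5)


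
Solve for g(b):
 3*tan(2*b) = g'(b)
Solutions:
 g(b) = C1 - 3*log(cos(2*b))/2


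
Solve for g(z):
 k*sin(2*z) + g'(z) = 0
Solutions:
 g(z) = C1 + k*cos(2*z)/2


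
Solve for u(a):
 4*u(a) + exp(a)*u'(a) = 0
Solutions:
 u(a) = C1*exp(4*exp(-a))


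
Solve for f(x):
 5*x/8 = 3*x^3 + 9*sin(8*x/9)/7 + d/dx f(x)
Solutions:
 f(x) = C1 - 3*x^4/4 + 5*x^2/16 + 81*cos(8*x/9)/56


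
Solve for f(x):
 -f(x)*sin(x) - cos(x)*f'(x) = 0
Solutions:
 f(x) = C1*cos(x)


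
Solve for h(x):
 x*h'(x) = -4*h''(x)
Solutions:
 h(x) = C1 + C2*erf(sqrt(2)*x/4)


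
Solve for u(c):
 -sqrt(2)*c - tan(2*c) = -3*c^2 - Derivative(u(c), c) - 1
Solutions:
 u(c) = C1 - c^3 + sqrt(2)*c^2/2 - c - log(cos(2*c))/2


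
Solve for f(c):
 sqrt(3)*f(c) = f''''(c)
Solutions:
 f(c) = C1*exp(-3^(1/8)*c) + C2*exp(3^(1/8)*c) + C3*sin(3^(1/8)*c) + C4*cos(3^(1/8)*c)


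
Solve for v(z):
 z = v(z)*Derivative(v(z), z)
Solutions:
 v(z) = -sqrt(C1 + z^2)
 v(z) = sqrt(C1 + z^2)


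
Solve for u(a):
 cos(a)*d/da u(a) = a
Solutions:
 u(a) = C1 + Integral(a/cos(a), a)


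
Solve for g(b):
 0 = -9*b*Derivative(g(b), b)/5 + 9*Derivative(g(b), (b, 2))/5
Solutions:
 g(b) = C1 + C2*erfi(sqrt(2)*b/2)


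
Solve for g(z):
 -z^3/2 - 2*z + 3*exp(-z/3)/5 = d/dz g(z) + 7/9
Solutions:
 g(z) = C1 - z^4/8 - z^2 - 7*z/9 - 9*exp(-z/3)/5


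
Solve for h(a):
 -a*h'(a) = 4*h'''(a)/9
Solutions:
 h(a) = C1 + Integral(C2*airyai(-2^(1/3)*3^(2/3)*a/2) + C3*airybi(-2^(1/3)*3^(2/3)*a/2), a)


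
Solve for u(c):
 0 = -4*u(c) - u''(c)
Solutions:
 u(c) = C1*sin(2*c) + C2*cos(2*c)


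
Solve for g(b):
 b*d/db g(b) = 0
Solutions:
 g(b) = C1


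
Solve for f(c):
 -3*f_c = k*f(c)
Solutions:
 f(c) = C1*exp(-c*k/3)


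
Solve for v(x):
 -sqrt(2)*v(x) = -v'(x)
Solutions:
 v(x) = C1*exp(sqrt(2)*x)


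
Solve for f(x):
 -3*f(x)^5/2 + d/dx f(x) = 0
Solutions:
 f(x) = -(-1/(C1 + 6*x))^(1/4)
 f(x) = (-1/(C1 + 6*x))^(1/4)
 f(x) = -I*(-1/(C1 + 6*x))^(1/4)
 f(x) = I*(-1/(C1 + 6*x))^(1/4)


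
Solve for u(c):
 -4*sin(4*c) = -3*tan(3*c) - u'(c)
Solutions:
 u(c) = C1 + log(cos(3*c)) - cos(4*c)


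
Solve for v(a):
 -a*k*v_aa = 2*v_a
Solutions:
 v(a) = C1 + a^(((re(k) - 2)*re(k) + im(k)^2)/(re(k)^2 + im(k)^2))*(C2*sin(2*log(a)*Abs(im(k))/(re(k)^2 + im(k)^2)) + C3*cos(2*log(a)*im(k)/(re(k)^2 + im(k)^2)))


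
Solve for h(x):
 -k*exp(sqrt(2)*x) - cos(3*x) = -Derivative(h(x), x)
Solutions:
 h(x) = C1 + sqrt(2)*k*exp(sqrt(2)*x)/2 + sin(3*x)/3


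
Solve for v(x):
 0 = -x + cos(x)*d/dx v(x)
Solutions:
 v(x) = C1 + Integral(x/cos(x), x)


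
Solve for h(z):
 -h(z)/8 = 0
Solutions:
 h(z) = 0


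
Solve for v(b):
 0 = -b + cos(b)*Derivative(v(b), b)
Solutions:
 v(b) = C1 + Integral(b/cos(b), b)


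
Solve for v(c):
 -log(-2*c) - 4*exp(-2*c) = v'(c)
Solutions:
 v(c) = C1 - c*log(-c) + c*(1 - log(2)) + 2*exp(-2*c)


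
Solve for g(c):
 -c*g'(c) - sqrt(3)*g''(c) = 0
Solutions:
 g(c) = C1 + C2*erf(sqrt(2)*3^(3/4)*c/6)


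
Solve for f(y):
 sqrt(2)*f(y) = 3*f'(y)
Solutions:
 f(y) = C1*exp(sqrt(2)*y/3)


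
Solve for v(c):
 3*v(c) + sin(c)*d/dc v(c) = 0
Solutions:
 v(c) = C1*(cos(c) + 1)^(3/2)/(cos(c) - 1)^(3/2)


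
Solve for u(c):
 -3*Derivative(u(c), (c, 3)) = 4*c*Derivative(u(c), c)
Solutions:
 u(c) = C1 + Integral(C2*airyai(-6^(2/3)*c/3) + C3*airybi(-6^(2/3)*c/3), c)


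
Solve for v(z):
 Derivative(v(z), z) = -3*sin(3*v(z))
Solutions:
 v(z) = -acos((-C1 - exp(18*z))/(C1 - exp(18*z)))/3 + 2*pi/3
 v(z) = acos((-C1 - exp(18*z))/(C1 - exp(18*z)))/3


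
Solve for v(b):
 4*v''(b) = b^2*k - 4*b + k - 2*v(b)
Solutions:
 v(b) = C1*sin(sqrt(2)*b/2) + C2*cos(sqrt(2)*b/2) + b^2*k/2 - 2*b - 3*k/2


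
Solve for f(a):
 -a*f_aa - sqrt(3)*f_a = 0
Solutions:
 f(a) = C1 + C2*a^(1 - sqrt(3))


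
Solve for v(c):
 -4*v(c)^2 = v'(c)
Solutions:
 v(c) = 1/(C1 + 4*c)


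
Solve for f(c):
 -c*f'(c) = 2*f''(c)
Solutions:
 f(c) = C1 + C2*erf(c/2)


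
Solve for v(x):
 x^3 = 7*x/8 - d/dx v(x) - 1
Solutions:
 v(x) = C1 - x^4/4 + 7*x^2/16 - x


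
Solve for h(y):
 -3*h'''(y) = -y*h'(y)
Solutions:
 h(y) = C1 + Integral(C2*airyai(3^(2/3)*y/3) + C3*airybi(3^(2/3)*y/3), y)


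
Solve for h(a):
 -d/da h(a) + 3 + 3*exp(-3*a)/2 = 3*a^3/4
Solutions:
 h(a) = C1 - 3*a^4/16 + 3*a - exp(-3*a)/2


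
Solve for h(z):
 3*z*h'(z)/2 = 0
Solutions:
 h(z) = C1


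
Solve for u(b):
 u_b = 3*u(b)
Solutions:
 u(b) = C1*exp(3*b)


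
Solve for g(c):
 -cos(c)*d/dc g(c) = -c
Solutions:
 g(c) = C1 + Integral(c/cos(c), c)


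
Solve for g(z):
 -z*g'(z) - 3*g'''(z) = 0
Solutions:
 g(z) = C1 + Integral(C2*airyai(-3^(2/3)*z/3) + C3*airybi(-3^(2/3)*z/3), z)


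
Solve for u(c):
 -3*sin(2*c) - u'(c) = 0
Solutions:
 u(c) = C1 + 3*cos(2*c)/2


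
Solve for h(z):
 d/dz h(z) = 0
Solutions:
 h(z) = C1


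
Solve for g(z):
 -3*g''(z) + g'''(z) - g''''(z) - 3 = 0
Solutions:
 g(z) = C1 + C2*z - z^2/2 + (C3*sin(sqrt(11)*z/2) + C4*cos(sqrt(11)*z/2))*exp(z/2)


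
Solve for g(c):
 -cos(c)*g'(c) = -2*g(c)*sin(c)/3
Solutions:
 g(c) = C1/cos(c)^(2/3)


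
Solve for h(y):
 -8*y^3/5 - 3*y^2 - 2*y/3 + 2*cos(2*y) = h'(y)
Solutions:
 h(y) = C1 - 2*y^4/5 - y^3 - y^2/3 + sin(2*y)


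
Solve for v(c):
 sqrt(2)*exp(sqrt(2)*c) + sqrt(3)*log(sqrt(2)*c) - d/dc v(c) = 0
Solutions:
 v(c) = C1 + sqrt(3)*c*log(c) + sqrt(3)*c*(-1 + log(2)/2) + exp(sqrt(2)*c)


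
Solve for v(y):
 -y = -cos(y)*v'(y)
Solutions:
 v(y) = C1 + Integral(y/cos(y), y)


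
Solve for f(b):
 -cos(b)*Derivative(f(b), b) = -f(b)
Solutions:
 f(b) = C1*sqrt(sin(b) + 1)/sqrt(sin(b) - 1)


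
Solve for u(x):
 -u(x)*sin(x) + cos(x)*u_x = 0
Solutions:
 u(x) = C1/cos(x)


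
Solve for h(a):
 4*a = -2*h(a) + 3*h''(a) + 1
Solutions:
 h(a) = C1*exp(-sqrt(6)*a/3) + C2*exp(sqrt(6)*a/3) - 2*a + 1/2


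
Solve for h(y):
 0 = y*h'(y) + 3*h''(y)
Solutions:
 h(y) = C1 + C2*erf(sqrt(6)*y/6)


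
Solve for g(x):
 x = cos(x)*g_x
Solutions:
 g(x) = C1 + Integral(x/cos(x), x)


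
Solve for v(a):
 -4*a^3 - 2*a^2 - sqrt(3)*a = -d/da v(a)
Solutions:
 v(a) = C1 + a^4 + 2*a^3/3 + sqrt(3)*a^2/2


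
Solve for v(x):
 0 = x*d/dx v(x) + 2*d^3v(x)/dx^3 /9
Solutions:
 v(x) = C1 + Integral(C2*airyai(-6^(2/3)*x/2) + C3*airybi(-6^(2/3)*x/2), x)


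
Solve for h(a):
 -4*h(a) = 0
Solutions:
 h(a) = 0


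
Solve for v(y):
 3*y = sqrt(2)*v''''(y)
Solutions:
 v(y) = C1 + C2*y + C3*y^2 + C4*y^3 + sqrt(2)*y^5/80


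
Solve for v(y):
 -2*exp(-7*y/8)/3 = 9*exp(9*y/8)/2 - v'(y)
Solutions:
 v(y) = C1 + 4*exp(9*y/8) - 16*exp(-7*y/8)/21


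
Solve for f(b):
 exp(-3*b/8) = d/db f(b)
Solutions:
 f(b) = C1 - 8*exp(-3*b/8)/3


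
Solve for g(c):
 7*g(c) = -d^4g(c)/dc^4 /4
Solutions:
 g(c) = (C1*sin(7^(1/4)*c) + C2*cos(7^(1/4)*c))*exp(-7^(1/4)*c) + (C3*sin(7^(1/4)*c) + C4*cos(7^(1/4)*c))*exp(7^(1/4)*c)


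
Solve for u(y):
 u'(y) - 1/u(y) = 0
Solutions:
 u(y) = -sqrt(C1 + 2*y)
 u(y) = sqrt(C1 + 2*y)


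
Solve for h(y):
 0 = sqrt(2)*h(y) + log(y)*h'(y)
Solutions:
 h(y) = C1*exp(-sqrt(2)*li(y))


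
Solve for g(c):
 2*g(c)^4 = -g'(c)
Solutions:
 g(c) = (-3^(2/3) - 3*3^(1/6)*I)*(1/(C1 + 2*c))^(1/3)/6
 g(c) = (-3^(2/3) + 3*3^(1/6)*I)*(1/(C1 + 2*c))^(1/3)/6
 g(c) = (1/(C1 + 6*c))^(1/3)


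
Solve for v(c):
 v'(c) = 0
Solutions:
 v(c) = C1


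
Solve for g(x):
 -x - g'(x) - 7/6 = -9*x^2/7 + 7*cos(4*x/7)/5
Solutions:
 g(x) = C1 + 3*x^3/7 - x^2/2 - 7*x/6 - 49*sin(4*x/7)/20


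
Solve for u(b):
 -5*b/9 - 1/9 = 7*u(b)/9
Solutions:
 u(b) = -5*b/7 - 1/7


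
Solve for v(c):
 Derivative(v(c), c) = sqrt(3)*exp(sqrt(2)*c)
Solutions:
 v(c) = C1 + sqrt(6)*exp(sqrt(2)*c)/2


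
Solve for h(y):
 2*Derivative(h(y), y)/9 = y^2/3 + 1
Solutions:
 h(y) = C1 + y^3/2 + 9*y/2


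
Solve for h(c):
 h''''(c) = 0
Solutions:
 h(c) = C1 + C2*c + C3*c^2 + C4*c^3


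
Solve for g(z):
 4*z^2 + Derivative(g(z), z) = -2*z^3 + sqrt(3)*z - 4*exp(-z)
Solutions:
 g(z) = C1 - z^4/2 - 4*z^3/3 + sqrt(3)*z^2/2 + 4*exp(-z)


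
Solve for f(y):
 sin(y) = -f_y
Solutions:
 f(y) = C1 + cos(y)


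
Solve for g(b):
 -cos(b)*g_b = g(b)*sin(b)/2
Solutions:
 g(b) = C1*sqrt(cos(b))


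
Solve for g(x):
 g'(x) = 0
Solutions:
 g(x) = C1


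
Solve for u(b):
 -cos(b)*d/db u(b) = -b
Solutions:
 u(b) = C1 + Integral(b/cos(b), b)


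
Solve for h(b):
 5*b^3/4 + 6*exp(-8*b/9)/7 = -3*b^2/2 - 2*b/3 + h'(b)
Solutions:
 h(b) = C1 + 5*b^4/16 + b^3/2 + b^2/3 - 27*exp(-8*b/9)/28


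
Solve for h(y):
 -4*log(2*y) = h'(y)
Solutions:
 h(y) = C1 - 4*y*log(y) - y*log(16) + 4*y


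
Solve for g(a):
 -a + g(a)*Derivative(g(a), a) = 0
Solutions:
 g(a) = -sqrt(C1 + a^2)
 g(a) = sqrt(C1 + a^2)


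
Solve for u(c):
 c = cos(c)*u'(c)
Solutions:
 u(c) = C1 + Integral(c/cos(c), c)


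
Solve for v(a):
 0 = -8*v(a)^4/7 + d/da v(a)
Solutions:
 v(a) = 7^(1/3)*(-1/(C1 + 24*a))^(1/3)
 v(a) = 7^(1/3)*(-1/(C1 + 8*a))^(1/3)*(-3^(2/3) - 3*3^(1/6)*I)/6
 v(a) = 7^(1/3)*(-1/(C1 + 8*a))^(1/3)*(-3^(2/3) + 3*3^(1/6)*I)/6


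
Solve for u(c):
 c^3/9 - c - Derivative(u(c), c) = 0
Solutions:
 u(c) = C1 + c^4/36 - c^2/2


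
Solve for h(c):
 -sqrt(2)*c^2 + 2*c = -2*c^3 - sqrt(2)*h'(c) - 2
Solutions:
 h(c) = C1 - sqrt(2)*c^4/4 + c^3/3 - sqrt(2)*c^2/2 - sqrt(2)*c


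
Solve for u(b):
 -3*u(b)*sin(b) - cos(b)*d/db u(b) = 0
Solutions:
 u(b) = C1*cos(b)^3


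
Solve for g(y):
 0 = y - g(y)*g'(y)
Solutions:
 g(y) = -sqrt(C1 + y^2)
 g(y) = sqrt(C1 + y^2)


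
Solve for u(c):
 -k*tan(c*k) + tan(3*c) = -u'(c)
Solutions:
 u(c) = C1 + k*Piecewise((-log(cos(c*k))/k, Ne(k, 0)), (0, True)) + log(cos(3*c))/3


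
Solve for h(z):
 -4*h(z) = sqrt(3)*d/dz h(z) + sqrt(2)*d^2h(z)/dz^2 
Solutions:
 h(z) = (C1*sin(sqrt(2)*z*sqrt(-3 + 16*sqrt(2))/4) + C2*cos(sqrt(2)*z*sqrt(-3 + 16*sqrt(2))/4))*exp(-sqrt(6)*z/4)


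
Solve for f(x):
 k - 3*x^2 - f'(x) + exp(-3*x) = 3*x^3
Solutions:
 f(x) = C1 + k*x - 3*x^4/4 - x^3 - exp(-3*x)/3


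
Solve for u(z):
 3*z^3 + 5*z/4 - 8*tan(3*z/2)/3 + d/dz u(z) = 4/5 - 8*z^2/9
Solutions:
 u(z) = C1 - 3*z^4/4 - 8*z^3/27 - 5*z^2/8 + 4*z/5 - 16*log(cos(3*z/2))/9


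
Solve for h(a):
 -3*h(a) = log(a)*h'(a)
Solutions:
 h(a) = C1*exp(-3*li(a))


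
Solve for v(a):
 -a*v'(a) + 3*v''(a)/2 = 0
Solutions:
 v(a) = C1 + C2*erfi(sqrt(3)*a/3)


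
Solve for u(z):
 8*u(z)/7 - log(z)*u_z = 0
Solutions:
 u(z) = C1*exp(8*li(z)/7)


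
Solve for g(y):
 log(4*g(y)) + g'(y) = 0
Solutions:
 Integral(1/(log(_y) + 2*log(2)), (_y, g(y))) = C1 - y


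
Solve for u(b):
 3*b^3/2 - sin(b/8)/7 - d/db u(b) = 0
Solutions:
 u(b) = C1 + 3*b^4/8 + 8*cos(b/8)/7


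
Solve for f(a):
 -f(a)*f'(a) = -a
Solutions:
 f(a) = -sqrt(C1 + a^2)
 f(a) = sqrt(C1 + a^2)


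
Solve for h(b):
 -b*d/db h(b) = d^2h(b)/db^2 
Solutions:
 h(b) = C1 + C2*erf(sqrt(2)*b/2)


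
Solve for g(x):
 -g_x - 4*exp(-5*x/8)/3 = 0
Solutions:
 g(x) = C1 + 32*exp(-5*x/8)/15


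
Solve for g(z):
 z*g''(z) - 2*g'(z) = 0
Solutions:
 g(z) = C1 + C2*z^3


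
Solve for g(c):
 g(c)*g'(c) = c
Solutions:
 g(c) = -sqrt(C1 + c^2)
 g(c) = sqrt(C1 + c^2)


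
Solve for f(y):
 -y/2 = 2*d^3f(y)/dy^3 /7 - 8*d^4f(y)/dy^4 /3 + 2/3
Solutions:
 f(y) = C1 + C2*y + C3*y^2 + C4*exp(3*y/28) - 7*y^4/96 - 28*y^3/9


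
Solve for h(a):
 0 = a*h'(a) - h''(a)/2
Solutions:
 h(a) = C1 + C2*erfi(a)


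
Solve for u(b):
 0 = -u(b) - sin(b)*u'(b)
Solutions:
 u(b) = C1*sqrt(cos(b) + 1)/sqrt(cos(b) - 1)


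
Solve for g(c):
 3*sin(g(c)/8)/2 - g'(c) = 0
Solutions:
 -3*c/2 + 4*log(cos(g(c)/8) - 1) - 4*log(cos(g(c)/8) + 1) = C1


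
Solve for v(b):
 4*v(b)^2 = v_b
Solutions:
 v(b) = -1/(C1 + 4*b)


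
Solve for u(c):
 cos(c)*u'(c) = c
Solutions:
 u(c) = C1 + Integral(c/cos(c), c)


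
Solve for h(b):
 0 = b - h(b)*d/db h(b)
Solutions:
 h(b) = -sqrt(C1 + b^2)
 h(b) = sqrt(C1 + b^2)


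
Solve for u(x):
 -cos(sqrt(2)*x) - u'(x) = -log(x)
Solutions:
 u(x) = C1 + x*log(x) - x - sqrt(2)*sin(sqrt(2)*x)/2


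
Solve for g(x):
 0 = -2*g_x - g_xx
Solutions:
 g(x) = C1 + C2*exp(-2*x)


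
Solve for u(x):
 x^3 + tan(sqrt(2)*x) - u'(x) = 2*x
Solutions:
 u(x) = C1 + x^4/4 - x^2 - sqrt(2)*log(cos(sqrt(2)*x))/2


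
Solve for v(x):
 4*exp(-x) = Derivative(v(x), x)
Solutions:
 v(x) = C1 - 4*exp(-x)


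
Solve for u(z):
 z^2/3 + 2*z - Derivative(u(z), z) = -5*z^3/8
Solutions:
 u(z) = C1 + 5*z^4/32 + z^3/9 + z^2


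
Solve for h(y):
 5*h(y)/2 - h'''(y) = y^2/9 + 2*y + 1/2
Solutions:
 h(y) = C3*exp(2^(2/3)*5^(1/3)*y/2) + 2*y^2/45 + 4*y/5 + (C1*sin(2^(2/3)*sqrt(3)*5^(1/3)*y/4) + C2*cos(2^(2/3)*sqrt(3)*5^(1/3)*y/4))*exp(-2^(2/3)*5^(1/3)*y/4) + 1/5


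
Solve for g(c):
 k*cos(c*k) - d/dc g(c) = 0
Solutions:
 g(c) = C1 + sin(c*k)


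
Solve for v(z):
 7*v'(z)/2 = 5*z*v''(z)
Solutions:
 v(z) = C1 + C2*z^(17/10)


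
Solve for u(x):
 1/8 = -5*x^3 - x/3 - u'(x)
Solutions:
 u(x) = C1 - 5*x^4/4 - x^2/6 - x/8


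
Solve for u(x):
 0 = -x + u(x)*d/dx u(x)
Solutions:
 u(x) = -sqrt(C1 + x^2)
 u(x) = sqrt(C1 + x^2)


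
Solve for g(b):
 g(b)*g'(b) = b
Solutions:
 g(b) = -sqrt(C1 + b^2)
 g(b) = sqrt(C1 + b^2)


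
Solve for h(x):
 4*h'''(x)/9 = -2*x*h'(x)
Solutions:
 h(x) = C1 + Integral(C2*airyai(-6^(2/3)*x/2) + C3*airybi(-6^(2/3)*x/2), x)


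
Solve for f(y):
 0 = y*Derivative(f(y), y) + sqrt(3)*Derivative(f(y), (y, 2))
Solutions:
 f(y) = C1 + C2*erf(sqrt(2)*3^(3/4)*y/6)


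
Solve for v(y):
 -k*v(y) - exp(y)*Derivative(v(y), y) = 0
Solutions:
 v(y) = C1*exp(k*exp(-y))


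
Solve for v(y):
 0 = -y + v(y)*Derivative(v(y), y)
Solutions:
 v(y) = -sqrt(C1 + y^2)
 v(y) = sqrt(C1 + y^2)


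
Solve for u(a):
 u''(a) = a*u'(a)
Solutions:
 u(a) = C1 + C2*erfi(sqrt(2)*a/2)


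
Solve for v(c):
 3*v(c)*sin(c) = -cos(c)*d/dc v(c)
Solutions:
 v(c) = C1*cos(c)^3


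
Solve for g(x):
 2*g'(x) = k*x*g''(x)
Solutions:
 g(x) = C1 + x^(((re(k) + 2)*re(k) + im(k)^2)/(re(k)^2 + im(k)^2))*(C2*sin(2*log(x)*Abs(im(k))/(re(k)^2 + im(k)^2)) + C3*cos(2*log(x)*im(k)/(re(k)^2 + im(k)^2)))


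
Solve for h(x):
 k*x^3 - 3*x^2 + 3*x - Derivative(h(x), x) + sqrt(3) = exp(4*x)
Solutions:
 h(x) = C1 + k*x^4/4 - x^3 + 3*x^2/2 + sqrt(3)*x - exp(4*x)/4


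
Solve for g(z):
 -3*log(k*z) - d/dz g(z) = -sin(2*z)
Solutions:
 g(z) = C1 - 3*z*log(k*z) + 3*z - cos(2*z)/2


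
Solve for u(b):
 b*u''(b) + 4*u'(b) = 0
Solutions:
 u(b) = C1 + C2/b^3


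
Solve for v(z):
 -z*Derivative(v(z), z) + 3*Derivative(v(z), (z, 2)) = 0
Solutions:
 v(z) = C1 + C2*erfi(sqrt(6)*z/6)


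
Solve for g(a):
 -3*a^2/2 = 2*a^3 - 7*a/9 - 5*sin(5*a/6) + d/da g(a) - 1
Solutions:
 g(a) = C1 - a^4/2 - a^3/2 + 7*a^2/18 + a - 6*cos(5*a/6)


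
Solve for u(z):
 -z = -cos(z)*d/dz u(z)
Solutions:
 u(z) = C1 + Integral(z/cos(z), z)


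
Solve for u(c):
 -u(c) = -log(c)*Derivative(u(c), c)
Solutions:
 u(c) = C1*exp(li(c))


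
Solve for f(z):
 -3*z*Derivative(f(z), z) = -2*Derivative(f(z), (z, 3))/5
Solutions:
 f(z) = C1 + Integral(C2*airyai(15^(1/3)*2^(2/3)*z/2) + C3*airybi(15^(1/3)*2^(2/3)*z/2), z)


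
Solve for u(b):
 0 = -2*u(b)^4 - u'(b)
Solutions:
 u(b) = (-3^(2/3) - 3*3^(1/6)*I)*(1/(C1 + 2*b))^(1/3)/6
 u(b) = (-3^(2/3) + 3*3^(1/6)*I)*(1/(C1 + 2*b))^(1/3)/6
 u(b) = (1/(C1 + 6*b))^(1/3)


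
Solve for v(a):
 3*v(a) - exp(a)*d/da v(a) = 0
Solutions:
 v(a) = C1*exp(-3*exp(-a))


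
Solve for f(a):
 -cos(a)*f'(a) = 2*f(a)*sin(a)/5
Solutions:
 f(a) = C1*cos(a)^(2/5)


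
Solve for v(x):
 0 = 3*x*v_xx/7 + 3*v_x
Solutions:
 v(x) = C1 + C2/x^6


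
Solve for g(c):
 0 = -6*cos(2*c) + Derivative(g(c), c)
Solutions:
 g(c) = C1 + 3*sin(2*c)


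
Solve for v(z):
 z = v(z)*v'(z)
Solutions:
 v(z) = -sqrt(C1 + z^2)
 v(z) = sqrt(C1 + z^2)


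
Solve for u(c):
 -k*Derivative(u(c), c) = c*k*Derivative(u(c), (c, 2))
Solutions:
 u(c) = C1 + C2*log(c)


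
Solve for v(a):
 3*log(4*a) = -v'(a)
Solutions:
 v(a) = C1 - 3*a*log(a) - a*log(64) + 3*a


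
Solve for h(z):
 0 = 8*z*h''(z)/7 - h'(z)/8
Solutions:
 h(z) = C1 + C2*z^(71/64)


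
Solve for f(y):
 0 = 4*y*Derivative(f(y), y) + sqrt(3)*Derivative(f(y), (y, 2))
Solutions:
 f(y) = C1 + C2*erf(sqrt(2)*3^(3/4)*y/3)


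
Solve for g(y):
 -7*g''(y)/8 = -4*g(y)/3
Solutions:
 g(y) = C1*exp(-4*sqrt(42)*y/21) + C2*exp(4*sqrt(42)*y/21)


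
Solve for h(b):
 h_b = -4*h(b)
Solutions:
 h(b) = C1*exp(-4*b)


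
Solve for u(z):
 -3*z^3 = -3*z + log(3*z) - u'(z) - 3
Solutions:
 u(z) = C1 + 3*z^4/4 - 3*z^2/2 + z*log(z) - 4*z + z*log(3)


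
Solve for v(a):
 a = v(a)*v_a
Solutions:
 v(a) = -sqrt(C1 + a^2)
 v(a) = sqrt(C1 + a^2)


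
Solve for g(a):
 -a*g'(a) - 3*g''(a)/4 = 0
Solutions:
 g(a) = C1 + C2*erf(sqrt(6)*a/3)


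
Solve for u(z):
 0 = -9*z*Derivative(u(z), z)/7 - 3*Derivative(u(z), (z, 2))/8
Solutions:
 u(z) = C1 + C2*erf(2*sqrt(21)*z/7)


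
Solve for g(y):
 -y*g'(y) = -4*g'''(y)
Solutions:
 g(y) = C1 + Integral(C2*airyai(2^(1/3)*y/2) + C3*airybi(2^(1/3)*y/2), y)


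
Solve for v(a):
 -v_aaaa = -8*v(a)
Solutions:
 v(a) = C1*exp(-2^(3/4)*a) + C2*exp(2^(3/4)*a) + C3*sin(2^(3/4)*a) + C4*cos(2^(3/4)*a)


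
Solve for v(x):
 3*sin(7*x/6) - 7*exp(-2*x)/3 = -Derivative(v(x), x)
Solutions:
 v(x) = C1 + 18*cos(7*x/6)/7 - 7*exp(-2*x)/6


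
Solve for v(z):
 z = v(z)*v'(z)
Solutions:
 v(z) = -sqrt(C1 + z^2)
 v(z) = sqrt(C1 + z^2)


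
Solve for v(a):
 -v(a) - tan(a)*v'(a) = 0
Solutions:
 v(a) = C1/sin(a)


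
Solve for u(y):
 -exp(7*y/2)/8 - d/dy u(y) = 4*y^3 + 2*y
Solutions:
 u(y) = C1 - y^4 - y^2 - exp(7*y/2)/28


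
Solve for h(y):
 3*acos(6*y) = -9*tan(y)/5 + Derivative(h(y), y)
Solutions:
 h(y) = C1 + 3*y*acos(6*y) - sqrt(1 - 36*y^2)/2 - 9*log(cos(y))/5


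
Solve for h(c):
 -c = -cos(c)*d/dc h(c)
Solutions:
 h(c) = C1 + Integral(c/cos(c), c)


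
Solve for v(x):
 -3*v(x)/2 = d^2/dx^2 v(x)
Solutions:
 v(x) = C1*sin(sqrt(6)*x/2) + C2*cos(sqrt(6)*x/2)


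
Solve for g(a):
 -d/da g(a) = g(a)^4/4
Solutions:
 g(a) = 2^(2/3)*(1/(C1 + 3*a))^(1/3)
 g(a) = (-6^(2/3) - 3*2^(2/3)*3^(1/6)*I)*(1/(C1 + a))^(1/3)/6
 g(a) = (-6^(2/3) + 3*2^(2/3)*3^(1/6)*I)*(1/(C1 + a))^(1/3)/6


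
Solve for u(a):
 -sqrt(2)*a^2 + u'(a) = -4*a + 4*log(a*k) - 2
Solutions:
 u(a) = C1 + sqrt(2)*a^3/3 - 2*a^2 + 4*a*log(a*k) - 6*a


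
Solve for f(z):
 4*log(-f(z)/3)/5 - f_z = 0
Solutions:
 -5*Integral(1/(log(-_y) - log(3)), (_y, f(z)))/4 = C1 - z


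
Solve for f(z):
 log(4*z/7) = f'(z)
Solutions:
 f(z) = C1 + z*log(z) - z + z*log(4/7)


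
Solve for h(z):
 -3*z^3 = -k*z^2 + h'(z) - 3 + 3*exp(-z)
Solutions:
 h(z) = C1 + k*z^3/3 - 3*z^4/4 + 3*z + 3*exp(-z)


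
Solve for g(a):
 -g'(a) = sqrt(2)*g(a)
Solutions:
 g(a) = C1*exp(-sqrt(2)*a)


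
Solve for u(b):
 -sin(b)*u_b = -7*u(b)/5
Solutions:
 u(b) = C1*(cos(b) - 1)^(7/10)/(cos(b) + 1)^(7/10)


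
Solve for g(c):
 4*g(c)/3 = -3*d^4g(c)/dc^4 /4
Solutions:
 g(c) = (C1*sin(sqrt(6)*c/3) + C2*cos(sqrt(6)*c/3))*exp(-sqrt(6)*c/3) + (C3*sin(sqrt(6)*c/3) + C4*cos(sqrt(6)*c/3))*exp(sqrt(6)*c/3)


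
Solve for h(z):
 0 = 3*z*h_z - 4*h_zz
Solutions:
 h(z) = C1 + C2*erfi(sqrt(6)*z/4)


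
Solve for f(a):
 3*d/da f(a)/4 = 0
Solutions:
 f(a) = C1


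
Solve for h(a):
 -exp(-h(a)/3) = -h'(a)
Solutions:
 h(a) = 3*log(C1 + a/3)


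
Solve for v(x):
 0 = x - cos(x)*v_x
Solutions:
 v(x) = C1 + Integral(x/cos(x), x)


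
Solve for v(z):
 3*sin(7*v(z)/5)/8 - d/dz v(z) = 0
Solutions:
 -3*z/8 + 5*log(cos(7*v(z)/5) - 1)/14 - 5*log(cos(7*v(z)/5) + 1)/14 = C1


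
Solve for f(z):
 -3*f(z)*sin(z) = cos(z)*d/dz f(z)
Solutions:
 f(z) = C1*cos(z)^3


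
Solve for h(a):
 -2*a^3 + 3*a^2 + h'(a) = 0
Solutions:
 h(a) = C1 + a^4/2 - a^3


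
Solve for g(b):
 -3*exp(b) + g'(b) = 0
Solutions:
 g(b) = C1 + 3*exp(b)


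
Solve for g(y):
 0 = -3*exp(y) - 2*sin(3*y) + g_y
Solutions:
 g(y) = C1 + 3*exp(y) - 2*cos(3*y)/3


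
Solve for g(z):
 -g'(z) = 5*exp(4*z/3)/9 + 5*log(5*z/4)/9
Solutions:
 g(z) = C1 - 5*z*log(z)/9 + 5*z*(-log(5) + 1 + 2*log(2))/9 - 5*exp(4*z/3)/12


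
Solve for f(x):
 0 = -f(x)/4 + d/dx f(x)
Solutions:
 f(x) = C1*exp(x/4)


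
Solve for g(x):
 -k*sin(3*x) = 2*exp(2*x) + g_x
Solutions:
 g(x) = C1 + k*cos(3*x)/3 - exp(2*x)


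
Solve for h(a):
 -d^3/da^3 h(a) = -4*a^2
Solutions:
 h(a) = C1 + C2*a + C3*a^2 + a^5/15


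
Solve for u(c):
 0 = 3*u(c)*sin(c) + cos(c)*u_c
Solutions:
 u(c) = C1*cos(c)^3


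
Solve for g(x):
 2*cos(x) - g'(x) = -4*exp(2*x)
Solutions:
 g(x) = C1 + 2*exp(2*x) + 2*sin(x)


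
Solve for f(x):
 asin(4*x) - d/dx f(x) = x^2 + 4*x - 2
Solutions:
 f(x) = C1 - x^3/3 - 2*x^2 + x*asin(4*x) + 2*x + sqrt(1 - 16*x^2)/4


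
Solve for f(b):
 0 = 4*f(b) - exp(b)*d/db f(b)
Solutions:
 f(b) = C1*exp(-4*exp(-b))


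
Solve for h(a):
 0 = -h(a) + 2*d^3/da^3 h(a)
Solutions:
 h(a) = C3*exp(2^(2/3)*a/2) + (C1*sin(2^(2/3)*sqrt(3)*a/4) + C2*cos(2^(2/3)*sqrt(3)*a/4))*exp(-2^(2/3)*a/4)


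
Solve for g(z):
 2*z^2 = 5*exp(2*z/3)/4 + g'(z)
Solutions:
 g(z) = C1 + 2*z^3/3 - 15*exp(2*z/3)/8


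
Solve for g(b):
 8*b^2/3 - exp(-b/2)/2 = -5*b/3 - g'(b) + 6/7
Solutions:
 g(b) = C1 - 8*b^3/9 - 5*b^2/6 + 6*b/7 - 1/sqrt(exp(b))


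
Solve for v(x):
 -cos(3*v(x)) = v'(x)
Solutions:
 v(x) = -asin((C1 + exp(6*x))/(C1 - exp(6*x)))/3 + pi/3
 v(x) = asin((C1 + exp(6*x))/(C1 - exp(6*x)))/3


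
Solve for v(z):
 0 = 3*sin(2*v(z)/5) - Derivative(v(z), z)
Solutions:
 -3*z + 5*log(cos(2*v(z)/5) - 1)/4 - 5*log(cos(2*v(z)/5) + 1)/4 = C1


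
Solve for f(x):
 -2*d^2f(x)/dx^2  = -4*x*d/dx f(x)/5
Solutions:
 f(x) = C1 + C2*erfi(sqrt(5)*x/5)


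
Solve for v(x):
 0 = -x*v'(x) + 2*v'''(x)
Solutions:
 v(x) = C1 + Integral(C2*airyai(2^(2/3)*x/2) + C3*airybi(2^(2/3)*x/2), x)


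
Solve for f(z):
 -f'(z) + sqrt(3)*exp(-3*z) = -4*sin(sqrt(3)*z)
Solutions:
 f(z) = C1 - 4*sqrt(3)*cos(sqrt(3)*z)/3 - sqrt(3)*exp(-3*z)/3


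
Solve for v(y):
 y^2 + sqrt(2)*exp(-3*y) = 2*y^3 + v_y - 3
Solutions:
 v(y) = C1 - y^4/2 + y^3/3 + 3*y - sqrt(2)*exp(-3*y)/3


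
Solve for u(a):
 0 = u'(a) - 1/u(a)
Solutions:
 u(a) = -sqrt(C1 + 2*a)
 u(a) = sqrt(C1 + 2*a)


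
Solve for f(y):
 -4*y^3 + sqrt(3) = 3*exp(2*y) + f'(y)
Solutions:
 f(y) = C1 - y^4 + sqrt(3)*y - 3*exp(2*y)/2


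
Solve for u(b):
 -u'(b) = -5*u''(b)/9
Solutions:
 u(b) = C1 + C2*exp(9*b/5)


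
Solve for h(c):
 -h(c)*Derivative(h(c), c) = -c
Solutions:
 h(c) = -sqrt(C1 + c^2)
 h(c) = sqrt(C1 + c^2)


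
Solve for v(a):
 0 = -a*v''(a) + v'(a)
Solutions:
 v(a) = C1 + C2*a^2


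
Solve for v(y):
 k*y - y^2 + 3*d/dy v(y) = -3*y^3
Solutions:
 v(y) = C1 - k*y^2/6 - y^4/4 + y^3/9


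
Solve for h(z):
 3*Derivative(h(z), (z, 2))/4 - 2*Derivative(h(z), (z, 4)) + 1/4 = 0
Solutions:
 h(z) = C1 + C2*z + C3*exp(-sqrt(6)*z/4) + C4*exp(sqrt(6)*z/4) - z^2/6


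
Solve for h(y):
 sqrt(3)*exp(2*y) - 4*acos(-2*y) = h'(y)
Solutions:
 h(y) = C1 - 4*y*acos(-2*y) - 2*sqrt(1 - 4*y^2) + sqrt(3)*exp(2*y)/2


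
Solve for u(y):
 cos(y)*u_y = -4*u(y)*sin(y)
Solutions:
 u(y) = C1*cos(y)^4


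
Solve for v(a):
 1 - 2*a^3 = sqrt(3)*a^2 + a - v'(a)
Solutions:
 v(a) = C1 + a^4/2 + sqrt(3)*a^3/3 + a^2/2 - a


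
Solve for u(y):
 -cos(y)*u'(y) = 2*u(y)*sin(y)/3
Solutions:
 u(y) = C1*cos(y)^(2/3)


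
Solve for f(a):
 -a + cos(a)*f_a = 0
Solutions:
 f(a) = C1 + Integral(a/cos(a), a)


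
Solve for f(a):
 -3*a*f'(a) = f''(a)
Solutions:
 f(a) = C1 + C2*erf(sqrt(6)*a/2)


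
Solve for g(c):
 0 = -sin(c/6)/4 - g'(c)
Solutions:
 g(c) = C1 + 3*cos(c/6)/2


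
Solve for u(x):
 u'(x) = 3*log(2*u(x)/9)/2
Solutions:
 -2*Integral(1/(log(_y) - 2*log(3) + log(2)), (_y, u(x)))/3 = C1 - x


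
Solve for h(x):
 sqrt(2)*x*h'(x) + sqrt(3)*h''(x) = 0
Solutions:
 h(x) = C1 + C2*erf(6^(3/4)*x/6)


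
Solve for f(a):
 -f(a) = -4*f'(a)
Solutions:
 f(a) = C1*exp(a/4)


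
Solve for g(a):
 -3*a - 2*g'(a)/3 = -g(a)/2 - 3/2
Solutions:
 g(a) = C1*exp(3*a/4) + 6*a + 5


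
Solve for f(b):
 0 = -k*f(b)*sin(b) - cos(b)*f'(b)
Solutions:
 f(b) = C1*exp(k*log(cos(b)))


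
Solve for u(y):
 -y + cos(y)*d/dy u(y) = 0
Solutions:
 u(y) = C1 + Integral(y/cos(y), y)


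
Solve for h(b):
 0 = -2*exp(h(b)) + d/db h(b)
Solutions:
 h(b) = log(-1/(C1 + 2*b))


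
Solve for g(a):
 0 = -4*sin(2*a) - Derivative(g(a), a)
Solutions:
 g(a) = C1 + 2*cos(2*a)


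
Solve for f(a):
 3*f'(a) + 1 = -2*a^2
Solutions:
 f(a) = C1 - 2*a^3/9 - a/3


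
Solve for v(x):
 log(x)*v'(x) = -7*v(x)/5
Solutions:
 v(x) = C1*exp(-7*li(x)/5)


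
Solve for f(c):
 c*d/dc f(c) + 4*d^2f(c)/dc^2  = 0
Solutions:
 f(c) = C1 + C2*erf(sqrt(2)*c/4)


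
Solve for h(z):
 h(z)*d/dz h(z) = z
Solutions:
 h(z) = -sqrt(C1 + z^2)
 h(z) = sqrt(C1 + z^2)


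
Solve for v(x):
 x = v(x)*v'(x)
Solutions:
 v(x) = -sqrt(C1 + x^2)
 v(x) = sqrt(C1 + x^2)


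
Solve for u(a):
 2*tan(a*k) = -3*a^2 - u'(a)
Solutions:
 u(a) = C1 - a^3 - 2*Piecewise((-log(cos(a*k))/k, Ne(k, 0)), (0, True))


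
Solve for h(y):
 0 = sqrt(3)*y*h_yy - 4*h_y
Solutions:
 h(y) = C1 + C2*y^(1 + 4*sqrt(3)/3)


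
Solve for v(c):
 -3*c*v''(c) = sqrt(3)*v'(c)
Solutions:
 v(c) = C1 + C2*c^(1 - sqrt(3)/3)


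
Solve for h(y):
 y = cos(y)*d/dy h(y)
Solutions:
 h(y) = C1 + Integral(y/cos(y), y)


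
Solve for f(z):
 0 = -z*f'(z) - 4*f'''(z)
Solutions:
 f(z) = C1 + Integral(C2*airyai(-2^(1/3)*z/2) + C3*airybi(-2^(1/3)*z/2), z)


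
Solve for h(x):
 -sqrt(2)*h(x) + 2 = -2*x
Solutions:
 h(x) = sqrt(2)*(x + 1)


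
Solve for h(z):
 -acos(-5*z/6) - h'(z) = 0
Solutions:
 h(z) = C1 - z*acos(-5*z/6) - sqrt(36 - 25*z^2)/5


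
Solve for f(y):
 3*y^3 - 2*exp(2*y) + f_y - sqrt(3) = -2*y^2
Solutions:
 f(y) = C1 - 3*y^4/4 - 2*y^3/3 + sqrt(3)*y + exp(2*y)


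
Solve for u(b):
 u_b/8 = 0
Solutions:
 u(b) = C1


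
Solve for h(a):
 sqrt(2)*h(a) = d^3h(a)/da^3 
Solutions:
 h(a) = C3*exp(2^(1/6)*a) + (C1*sin(2^(1/6)*sqrt(3)*a/2) + C2*cos(2^(1/6)*sqrt(3)*a/2))*exp(-2^(1/6)*a/2)


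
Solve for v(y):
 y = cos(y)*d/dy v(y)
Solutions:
 v(y) = C1 + Integral(y/cos(y), y)


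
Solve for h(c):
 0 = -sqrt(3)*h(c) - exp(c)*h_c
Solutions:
 h(c) = C1*exp(sqrt(3)*exp(-c))


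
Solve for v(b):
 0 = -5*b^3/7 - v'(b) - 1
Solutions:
 v(b) = C1 - 5*b^4/28 - b


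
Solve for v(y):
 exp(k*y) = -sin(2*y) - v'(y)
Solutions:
 v(y) = C1 + cos(2*y)/2 - exp(k*y)/k


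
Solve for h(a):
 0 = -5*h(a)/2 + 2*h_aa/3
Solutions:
 h(a) = C1*exp(-sqrt(15)*a/2) + C2*exp(sqrt(15)*a/2)


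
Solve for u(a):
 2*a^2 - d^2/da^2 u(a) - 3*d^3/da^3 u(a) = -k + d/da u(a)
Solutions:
 u(a) = C1 + 2*a^3/3 - 2*a^2 + a*k - 8*a + (C2*sin(sqrt(11)*a/6) + C3*cos(sqrt(11)*a/6))*exp(-a/6)


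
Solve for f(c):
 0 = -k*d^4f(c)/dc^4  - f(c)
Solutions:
 f(c) = C1*exp(-c*(-1/k)^(1/4)) + C2*exp(c*(-1/k)^(1/4)) + C3*exp(-I*c*(-1/k)^(1/4)) + C4*exp(I*c*(-1/k)^(1/4))


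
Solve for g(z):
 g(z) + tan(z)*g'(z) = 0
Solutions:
 g(z) = C1/sin(z)


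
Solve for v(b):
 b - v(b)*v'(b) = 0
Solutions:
 v(b) = -sqrt(C1 + b^2)
 v(b) = sqrt(C1 + b^2)


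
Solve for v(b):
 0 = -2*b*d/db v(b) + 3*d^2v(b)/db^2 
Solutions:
 v(b) = C1 + C2*erfi(sqrt(3)*b/3)


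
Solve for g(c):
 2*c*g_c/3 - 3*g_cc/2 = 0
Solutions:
 g(c) = C1 + C2*erfi(sqrt(2)*c/3)


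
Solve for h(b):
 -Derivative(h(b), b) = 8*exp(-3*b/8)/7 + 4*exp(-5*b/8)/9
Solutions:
 h(b) = C1 + 64*exp(-3*b/8)/21 + 32*exp(-5*b/8)/45


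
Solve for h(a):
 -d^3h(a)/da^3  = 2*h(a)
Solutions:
 h(a) = C3*exp(-2^(1/3)*a) + (C1*sin(2^(1/3)*sqrt(3)*a/2) + C2*cos(2^(1/3)*sqrt(3)*a/2))*exp(2^(1/3)*a/2)


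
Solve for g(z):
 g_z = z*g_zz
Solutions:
 g(z) = C1 + C2*z^2
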